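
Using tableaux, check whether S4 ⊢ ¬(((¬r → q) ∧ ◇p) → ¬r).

Tableau for the negation ((¬r → q) ∧ ◇p) → ¬r:
1. ((¬r → q) ∧ ◇p) → ¬r, 0
2. ¬r, 0   [→-rule on 1 (branches; this branch)]
Accessibility: 0R0
The negation has an open branch (countermodel exists).

No, not valid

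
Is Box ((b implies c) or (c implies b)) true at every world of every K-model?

Tableau for the negation not Box ((b implies c) or (c implies b)):
1. not Box ((b implies c) or (c implies b)), w0
2. not ((b implies c) or (c implies b)), w1
3. not (b implies c), w1
4. not (c implies b), w1
5. b, w1
6. not c, w1
7. c, w1
8. not b, w1
Accessibility: w0Rw1
Branch closes: c and not c both at w1.
All branches of the negation close; one closing branch shown above.

Valid in K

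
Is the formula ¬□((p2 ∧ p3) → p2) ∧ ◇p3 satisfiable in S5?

1. ¬□((p2 ∧ p3) → p2) ∧ ◇p3, u
2. ¬□((p2 ∧ p3) → p2), u
3. ◇p3, u
4. ¬((p2 ∧ p3) → p2), v
5. p2 ∧ p3, v
6. ¬p2, v
7. p2, v
8. p3, v
Accessibility: uRu, uRv, vRu, vRv
Branch closes: p2 and ¬p2 both at v.
Every branch closes; the branch above is one of them.

Unsatisfiable (every branch closes)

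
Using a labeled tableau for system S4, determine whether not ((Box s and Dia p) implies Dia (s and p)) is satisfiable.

Unsatisfiable (every branch closes)

1. not ((Box s and Dia p) implies Dia (s and p)), w0
2. Box s and Dia p, w0
3. not Dia (s and p), w0
4. Box s, w0
5. Dia p, w0
6. not (s and p), w0
7. s, w0
8. not p, w0
9. p, w1
10. not (s and p), w1
11. s, w1
12. not p, w1
Accessibility: w0Rw0, w0Rw1, w1Rw1
Branch closes: p and not p both at w1.
(One branch shown.) All branches close.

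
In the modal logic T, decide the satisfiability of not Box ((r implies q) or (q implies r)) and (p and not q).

No, unsatisfiable

1. not Box ((r implies q) or (q implies r)) and (p and not q), 0
2. not Box ((r implies q) or (q implies r)), 0
3. p and not q, 0
4. p, 0
5. not q, 0
6. not ((r implies q) or (q implies r)), 1
7. not (r implies q), 1
8. not (q implies r), 1
9. r, 1
10. not q, 1
11. q, 1
12. not r, 1
Accessibility: 0R0, 0R1, 1R1
Branch closes: q and not q both at 1.
(One branch shown.) All branches close.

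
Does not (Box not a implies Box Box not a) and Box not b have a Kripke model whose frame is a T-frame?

Yes, satisfiable

1. not (Box not a implies Box Box not a) and Box not b, w0
2. not (Box not a implies Box Box not a), w0
3. Box not b, w0
4. Box not a, w0
5. not Box Box not a, w0
6. not b, w0
7. not a, w0
8. not Box not a, w1
9. not b, w1
10. not a, w1
11. a, w2
Accessibility: w0Rw0, w0Rw1, w1Rw1, w1Rw2, w2Rw2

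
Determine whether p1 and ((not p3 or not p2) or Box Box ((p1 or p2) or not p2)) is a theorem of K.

Invalid (countermodel exists)

Tableau for the negation not (p1 and ((not p3 or not p2) or Box Box ((p1 or p2) or not p2))):
1. not (p1 and ((not p3 or not p2) or Box Box ((p1 or p2) or not p2))), w0
2. not p1, w0
The negation has an open branch (countermodel exists).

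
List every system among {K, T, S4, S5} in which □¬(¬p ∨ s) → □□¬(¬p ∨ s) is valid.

S4-tableau for the negation ¬(□¬(¬p ∨ s) → □□¬(¬p ∨ s)):
1. ¬(□¬(¬p ∨ s) → □□¬(¬p ∨ s)), u
2. □¬(¬p ∨ s), u
3. ¬□□¬(¬p ∨ s), u
4. ¬(¬p ∨ s), u
5. p, u
6. ¬s, u
7. ¬□¬(¬p ∨ s), v
8. ¬(¬p ∨ s), v
9. p, v
10. ¬s, v
11. ¬p ∨ s, w
12. ¬(¬p ∨ s), w
13. p, w
14. ¬s, w
15. s, w
Accessibility: uRu, uRv, uRw, vRv, vRw, wRw
Branch closes: s and ¬s both at w.
Every branch closes (one shown): valid in S4, hence also in S5 (every theorem of S4 is a theorem of S5).
T-tableau for the negation ¬(□¬(¬p ∨ s) → □□¬(¬p ∨ s)):
1. ¬(□¬(¬p ∨ s) → □□¬(¬p ∨ s)), u
2. □¬(¬p ∨ s), u
3. ¬□□¬(¬p ∨ s), u
4. ¬(¬p ∨ s), u
5. p, u
6. ¬s, u
7. ¬□¬(¬p ∨ s), v
8. ¬(¬p ∨ s), v
9. p, v
10. ¬s, v
11. ¬p ∨ s, w
12. s, w
Accessibility: uRu, uRv, vRv, vRw, wRw
Complete open branch: countermodel on a T-frame, so not valid in T, nor in K (the same frame is also a K-frame).

S4, S5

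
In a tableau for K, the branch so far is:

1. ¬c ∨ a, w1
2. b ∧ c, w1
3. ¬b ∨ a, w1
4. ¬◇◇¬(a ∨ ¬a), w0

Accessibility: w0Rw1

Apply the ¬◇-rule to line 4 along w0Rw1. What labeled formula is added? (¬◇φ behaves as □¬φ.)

¬◇φ behaves as □¬φ: propagate the negated body to each accessible world.

¬◇¬(a ∨ ¬a), w1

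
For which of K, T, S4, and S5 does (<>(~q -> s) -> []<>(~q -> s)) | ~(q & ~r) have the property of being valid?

S5

S4-tableau for the negation ~((<>(~q -> s) -> []<>(~q -> s)) | ~(q & ~r)):
1. ~((<>(~q -> s) -> []<>(~q -> s)) | ~(q & ~r)), 0
2. ~(<>(~q -> s) -> []<>(~q -> s)), 0
3. q & ~r, 0
4. <>(~q -> s), 0
5. ~[]<>(~q -> s), 0
6. q, 0
7. ~r, 0
8. ~q -> s, 1
9. s, 1
10. ~<>(~q -> s), 2
11. ~(~q -> s), 2
12. ~q, 2
13. ~s, 2
Accessibility: 0R0, 0R1, 0R2, 1R1, 2R2
Complete open branch: countermodel on an S4-frame, so not valid in S4, nor in K, T (the same frame is also a K-frame and a T-frame).
S5-tableau for the negation ~((<>(~q -> s) -> []<>(~q -> s)) | ~(q & ~r)):
1. ~((<>(~q -> s) -> []<>(~q -> s)) | ~(q & ~r)), 0
2. ~(<>(~q -> s) -> []<>(~q -> s)), 0
3. q & ~r, 0
4. <>(~q -> s), 0
5. ~[]<>(~q -> s), 0
6. q, 0
7. ~r, 0
8. ~q -> s, 1
9. s, 1
10. ~<>(~q -> s), 2
11. ~(~q -> s), 0
12. ~q, 0
13. ~s, 0
Accessibility: 0R0, 0R1, 0R2, 1R0, 1R1, 1R2, 2R0, 2R1, 2R2
Branch closes: q and ~q both at 0.
Every branch closes (one shown): valid in S5.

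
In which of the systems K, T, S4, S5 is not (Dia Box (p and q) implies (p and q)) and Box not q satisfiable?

K

K-tableau for the formula:
1. not (Dia Box (p and q) implies (p and q)) and Box not q, 0
2. not (Dia Box (p and q) implies (p and q)), 0
3. Box not q, 0
4. Dia Box (p and q), 0
5. not (p and q), 0
6. not q, 0
7. Box (p and q), 1
8. not q, 1
Accessibility: 0R1
Complete open branch: satisfiable in K.
T-tableau for the formula:
1. not (Dia Box (p and q) implies (p and q)) and Box not q, 0
2. not (Dia Box (p and q) implies (p and q)), 0
3. Box not q, 0
4. Dia Box (p and q), 0
5. not (p and q), 0
6. not q, 0
7. Box (p and q), 1
8. not q, 1
9. p and q, 1
10. p, 1
11. q, 1
Accessibility: 0R0, 0R1, 1R1
Branch closes: q and not q both at 1.
Every branch closes (one shown): unsatisfiable in T, hence also in S4, S5 (every S4/S5-frame is a T-frame).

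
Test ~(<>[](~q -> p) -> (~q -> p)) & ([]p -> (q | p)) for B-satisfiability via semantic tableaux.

Unsatisfiable

1. ~(<>[](~q -> p) -> (~q -> p)) & ([]p -> (q | p)), u
2. ~(<>[](~q -> p) -> (~q -> p)), u
3. []p -> (q | p), u
4. <>[](~q -> p), u
5. ~(~q -> p), u
6. ~q, u
7. ~p, u
8. ~[]p, u
9. [](~q -> p), v
10. ~q -> p, u
11. ~q -> p, v
12. p, u
Accessibility: uRu, uRv, vRu, vRv
Branch closes: p and ~p both at u.
(One branch shown.) All branches close.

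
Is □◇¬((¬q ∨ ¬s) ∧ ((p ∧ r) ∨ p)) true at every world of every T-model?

Tableau for the negation ¬□◇¬((¬q ∨ ¬s) ∧ ((p ∧ r) ∨ p)):
1. ¬□◇¬((¬q ∨ ¬s) ∧ ((p ∧ r) ∨ p)), w0
2. ¬◇¬((¬q ∨ ¬s) ∧ ((p ∧ r) ∨ p)), w1
3. (¬q ∨ ¬s) ∧ ((p ∧ r) ∨ p), w1
4. ¬q ∨ ¬s, w1
5. (p ∧ r) ∨ p, w1
6. ¬s, w1
7. p, w1
Accessibility: w0Rw0, w0Rw1, w1Rw1
The negation has an open branch (countermodel exists).

No, not valid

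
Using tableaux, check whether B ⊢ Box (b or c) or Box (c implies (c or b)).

Tableau for the negation not (Box (b or c) or Box (c implies (c or b))):
1. not (Box (b or c) or Box (c implies (c or b))), u
2. not Box (b or c), u
3. not Box (c implies (c or b)), u
4. not (b or c), v
5. not b, v
6. not c, v
7. not (c implies (c or b)), w
8. c, w
9. not (c or b), w
10. not c, w
11. not b, w
Accessibility: uRu, uRv, uRw, vRu, vRv, wRu, wRw
Branch closes: c and not c both at w.
Every branch of the negation's tableau closes; the branch above is one of them.

Valid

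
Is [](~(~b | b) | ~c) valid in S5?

Tableau for the negation ~[](~(~b | b) | ~c):
1. ~[](~(~b | b) | ~c), u
2. ~(~(~b | b) | ~c), v   [~[]-rule on 1: fresh world v, uRv]
3. ~b | b, v   [~|-rule on 2]
4. c, v   [~|-rule on 2]
5. b, v   [|-rule on 3 (branches; this branch)]
Accessibility: uRu, uRv, vRu, vRv
The negation has an open branch (countermodel exists).

Not valid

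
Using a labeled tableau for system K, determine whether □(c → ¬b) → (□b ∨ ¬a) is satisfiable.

Yes, satisfiable

1. □(c → ¬b) → (□b ∨ ¬a), w0
2. □b ∨ ¬a, w0
3. ¬a, w0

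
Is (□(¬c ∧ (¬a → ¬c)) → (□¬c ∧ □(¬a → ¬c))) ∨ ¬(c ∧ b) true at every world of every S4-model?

Valid

Tableau for the negation ¬((□(¬c ∧ (¬a → ¬c)) → (□¬c ∧ □(¬a → ¬c))) ∨ ¬(c ∧ b)):
1. ¬((□(¬c ∧ (¬a → ¬c)) → (□¬c ∧ □(¬a → ¬c))) ∨ ¬(c ∧ b)), u
2. ¬(□(¬c ∧ (¬a → ¬c)) → (□¬c ∧ □(¬a → ¬c))), u   [¬∨-rule on 1]
3. c ∧ b, u   [¬∨-rule on 1]
4. □(¬c ∧ (¬a → ¬c)), u   [¬→-rule on 2]
5. ¬(□¬c ∧ □(¬a → ¬c)), u   [¬→-rule on 2]
6. c, u   [∧-rule on 3]
7. b, u   [∧-rule on 3]
8. ¬c ∧ (¬a → ¬c), u   [□-rule on 4 via uRu]
9. ¬c, u   [∧-rule on 8]
10. ¬a → ¬c, u   [∧-rule on 8]
Accessibility: uRu
Branch closes: c and ¬c both at u.
Every branch of the negation's tableau closes; the branch above is one of them.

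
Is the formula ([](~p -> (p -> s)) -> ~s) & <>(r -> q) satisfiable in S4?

1. ([](~p -> (p -> s)) -> ~s) & <>(r -> q), u
2. [](~p -> (p -> s)) -> ~s, u
3. <>(r -> q), u
4. ~s, u
5. r -> q, v
6. q, v
Accessibility: uRu, uRv, vRv

Satisfiable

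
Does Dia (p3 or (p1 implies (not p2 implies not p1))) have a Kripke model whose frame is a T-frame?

1. Dia (p3 or (p1 implies (not p2 implies not p1))), w0
2. p3 or (p1 implies (not p2 implies not p1)), w1   [Dia-rule on 1: fresh world w1, w0Rw1]
3. p1 implies (not p2 implies not p1), w1   [or-rule on 2 (branches; this branch)]
4. not p2 implies not p1, w1   [implies-rule on 3 (branches; this branch)]
5. not p1, w1   [implies-rule on 4 (branches; this branch)]
Accessibility: w0Rw0, w0Rw1, w1Rw1

Satisfiable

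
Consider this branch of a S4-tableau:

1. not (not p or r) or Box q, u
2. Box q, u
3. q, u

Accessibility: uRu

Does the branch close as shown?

No atom appears with both signs at the same world.

Not closed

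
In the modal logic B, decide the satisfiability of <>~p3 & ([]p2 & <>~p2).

1. <>~p3 & ([]p2 & <>~p2), w0
2. <>~p3, w0
3. []p2 & <>~p2, w0
4. []p2, w0
5. <>~p2, w0
6. p2, w0
7. ~p3, w1
8. p2, w1
9. ~p2, w2
10. p2, w2
Accessibility: w0Rw0, w0Rw1, w0Rw2, w1Rw0, w1Rw1, w2Rw0, w2Rw2
Branch closes: p2 and ~p2 both at w2.
Every branch closes; the branch above is one of them.

Unsatisfiable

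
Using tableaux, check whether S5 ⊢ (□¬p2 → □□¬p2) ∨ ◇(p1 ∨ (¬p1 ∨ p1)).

Yes, valid

Tableau for the negation ¬((□¬p2 → □□¬p2) ∨ ◇(p1 ∨ (¬p1 ∨ p1))):
1. ¬((□¬p2 → □□¬p2) ∨ ◇(p1 ∨ (¬p1 ∨ p1))), u
2. ¬(□¬p2 → □□¬p2), u
3. ¬◇(p1 ∨ (¬p1 ∨ p1)), u
4. □¬p2, u
5. ¬□□¬p2, u
6. ¬(p1 ∨ (¬p1 ∨ p1)), u
7. ¬p1, u
8. ¬(¬p1 ∨ p1), u
9. p1, u
Accessibility: uRu
Branch closes: p1 and ¬p1 both at u.
All branches of the negation close; one closing branch shown above.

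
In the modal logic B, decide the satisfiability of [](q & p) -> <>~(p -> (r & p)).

1. [](q & p) -> <>~(p -> (r & p)), w0
2. <>~(p -> (r & p)), w0
3. ~(p -> (r & p)), w1
4. p, w1
5. ~(r & p), w1
6. ~r, w1
Accessibility: w0Rw0, w0Rw1, w1Rw0, w1Rw1

Satisfiable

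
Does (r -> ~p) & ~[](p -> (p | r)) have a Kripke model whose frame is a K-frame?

1. (r -> ~p) & ~[](p -> (p | r)), u
2. r -> ~p, u   [&-rule on 1]
3. ~[](p -> (p | r)), u   [&-rule on 1]
4. ~p, u   [->-rule on 2 (branches; this branch)]
5. ~(p -> (p | r)), v   [~[]-rule on 3: fresh world v, uRv]
6. p, v   [~->-rule on 5]
7. ~(p | r), v   [~->-rule on 5]
8. ~p, v   [~|-rule on 7]
9. ~r, v   [~|-rule on 7]
Accessibility: uRv
Branch closes: p and ~p both at v.
All branches of the tableau close; one closing branch shown above.

No, unsatisfiable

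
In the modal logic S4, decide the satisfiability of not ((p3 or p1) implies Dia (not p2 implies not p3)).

1. not ((p3 or p1) implies Dia (not p2 implies not p3)), u
2. p3 or p1, u
3. not Dia (not p2 implies not p3), u
4. not (not p2 implies not p3), u
5. not p2, u
6. p3, u
7. p1, u
Accessibility: uRu

Yes, satisfiable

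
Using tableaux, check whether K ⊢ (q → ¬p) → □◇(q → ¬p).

Not valid

Tableau for the negation ¬((q → ¬p) → □◇(q → ¬p)):
1. ¬((q → ¬p) → □◇(q → ¬p)), 0
2. q → ¬p, 0   [¬→-rule on 1]
3. ¬□◇(q → ¬p), 0   [¬→-rule on 1]
4. ¬p, 0   [→-rule on 2 (branches; this branch)]
5. ¬◇(q → ¬p), 1   [¬□-rule on 3: fresh world 1, 0R1]
Accessibility: 0R1
The negation has an open branch (countermodel exists).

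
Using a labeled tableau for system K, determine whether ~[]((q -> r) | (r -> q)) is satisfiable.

Unsatisfiable

1. ~[]((q -> r) | (r -> q)), u
2. ~((q -> r) | (r -> q)), v
3. ~(q -> r), v
4. ~(r -> q), v
5. q, v
6. ~r, v
7. r, v
8. ~q, v
Accessibility: uRv
Branch closes: r and ~r both at v.
Every branch closes; the branch above is one of them.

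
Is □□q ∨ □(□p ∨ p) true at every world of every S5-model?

No, not valid

Tableau for the negation ¬(□□q ∨ □(□p ∨ p)):
1. ¬(□□q ∨ □(□p ∨ p)), w0
2. ¬□□q, w0   [¬∨-rule on 1]
3. ¬□(□p ∨ p), w0   [¬∨-rule on 1]
4. ¬□q, w1   [¬□-rule on 2: fresh world w1, w0Rw1]
5. ¬(□p ∨ p), w2   [¬□-rule on 3: fresh world w2, w0Rw2]
6. ¬□p, w2   [¬∨-rule on 5]
7. ¬p, w2   [¬∨-rule on 5]
8. ¬q, w3   [¬□-rule on 4: fresh world w3, w1Rw3]
9. ¬p, w4   [¬□-rule on 6: fresh world w4, w2Rw4]
Accessibility: w0Rw0, w0Rw1, w0Rw2, w0Rw3, w0Rw4, w1Rw0, w1Rw1, w1Rw2, w1Rw3, w1Rw4, w2Rw0, w2Rw1, w2Rw2, w2Rw3, w2Rw4, w3Rw0, w3Rw1, w3Rw2, w3Rw3, w3Rw4, w4Rw0, w4Rw1, w4Rw2, w4Rw3, w4Rw4
The negation has an open branch (countermodel exists).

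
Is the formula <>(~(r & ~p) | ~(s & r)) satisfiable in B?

1. <>(~(r & ~p) | ~(s & r)), 0
2. ~(r & ~p) | ~(s & r), 1   [<>-rule on 1: fresh world 1, 0R1]
3. ~(s & r), 1   [|-rule on 2 (branches; this branch)]
4. ~r, 1   [~&-rule on 3 (branches; this branch)]
Accessibility: 0R0, 0R1, 1R0, 1R1

Yes, satisfiable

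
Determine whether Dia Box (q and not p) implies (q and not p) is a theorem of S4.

Tableau for the negation not (Dia Box (q and not p) implies (q and not p)):
1. not (Dia Box (q and not p) implies (q and not p)), u
2. Dia Box (q and not p), u
3. not (q and not p), u
4. p, u
5. Box (q and not p), v
6. q and not p, v
7. q, v
8. not p, v
Accessibility: uRu, uRv, vRv
The negation has an open branch (countermodel exists).

Not valid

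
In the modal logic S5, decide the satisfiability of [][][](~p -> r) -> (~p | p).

1. [][][](~p -> r) -> (~p | p), u
2. ~p | p, u   [->-rule on 1 (branches; this branch)]
3. p, u   [|-rule on 2 (branches; this branch)]
Accessibility: uRu

Satisfiable (open branch found)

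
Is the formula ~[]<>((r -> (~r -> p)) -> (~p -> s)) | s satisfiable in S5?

1. ~[]<>((r -> (~r -> p)) -> (~p -> s)) | s, 0
2. s, 0
Accessibility: 0R0

Yes, satisfiable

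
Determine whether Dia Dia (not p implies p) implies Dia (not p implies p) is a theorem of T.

Not valid

Tableau for the negation not (Dia Dia (not p implies p) implies Dia (not p implies p)):
1. not (Dia Dia (not p implies p) implies Dia (not p implies p)), w0
2. Dia Dia (not p implies p), w0   [neg-implies-rule on 1]
3. not Dia (not p implies p), w0   [neg-implies-rule on 1]
4. not (not p implies p), w0   [neg-Dia-rule on 3 via w0Rw0]
5. not p, w0   [neg-implies-rule on 4]
6. Dia (not p implies p), w1   [Dia-rule on 2: fresh world w1, w0Rw1]
7. not (not p implies p), w1   [neg-Dia-rule on 3 via w0Rw1]
8. not p, w1   [neg-implies-rule on 7]
9. not p implies p, w2   [Dia-rule on 6: fresh world w2, w1Rw2]
10. p, w2   [implies-rule on 9 (branches; this branch)]
Accessibility: w0Rw0, w0Rw1, w1Rw1, w1Rw2, w2Rw2
The negation has an open branch (countermodel exists).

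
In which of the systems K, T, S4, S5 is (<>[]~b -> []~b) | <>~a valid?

S4-tableau for the negation ~((<>[]~b -> []~b) | <>~a):
1. ~((<>[]~b -> []~b) | <>~a), 0
2. ~(<>[]~b -> []~b), 0
3. ~<>~a, 0
4. <>[]~b, 0
5. ~[]~b, 0
6. a, 0
7. []~b, 1
8. a, 1
9. ~b, 1
10. b, 2
11. a, 2
Accessibility: 0R0, 0R1, 0R2, 1R1, 2R2
Complete open branch: countermodel on an S4-frame, so not valid in S4, nor in K, T (the same frame is also a K-frame and a T-frame).
S5-tableau for the negation ~((<>[]~b -> []~b) | <>~a):
1. ~((<>[]~b -> []~b) | <>~a), 0
2. ~(<>[]~b -> []~b), 0
3. ~<>~a, 0
4. <>[]~b, 0
5. ~[]~b, 0
6. a, 0
7. []~b, 1
8. a, 1
9. ~b, 0
10. ~b, 1
11. b, 2
12. a, 2
13. ~b, 2
Accessibility: 0R0, 0R1, 0R2, 1R0, 1R1, 1R2, 2R0, 2R1, 2R2
Branch closes: b and ~b both at 2.
Every branch closes (one shown): valid in S5.

S5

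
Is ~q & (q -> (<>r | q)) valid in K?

Not valid

Tableau for the negation ~(~q & (q -> (<>r | q))):
1. ~(~q & (q -> (<>r | q))), u
2. q, u
The negation has an open branch (countermodel exists).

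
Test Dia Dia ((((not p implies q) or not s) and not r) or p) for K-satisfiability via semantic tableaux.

1. Dia Dia ((((not p implies q) or not s) and not r) or p), u
2. Dia ((((not p implies q) or not s) and not r) or p), v
3. (((not p implies q) or not s) and not r) or p, w
4. p, w
Accessibility: uRv, vRw

Satisfiable (open branch found)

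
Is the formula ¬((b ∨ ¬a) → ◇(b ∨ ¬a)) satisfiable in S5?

1. ¬((b ∨ ¬a) → ◇(b ∨ ¬a)), w0
2. b ∨ ¬a, w0
3. ¬◇(b ∨ ¬a), w0
4. ¬(b ∨ ¬a), w0
5. ¬b, w0
6. a, w0
7. ¬a, w0
Accessibility: w0Rw0
Branch closes: a and ¬a both at w0.
All branches of the tableau close; one closing branch shown above.

Unsatisfiable (every branch closes)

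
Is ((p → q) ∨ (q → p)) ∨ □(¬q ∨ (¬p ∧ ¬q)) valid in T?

Tableau for the negation ¬(((p → q) ∨ (q → p)) ∨ □(¬q ∨ (¬p ∧ ¬q))):
1. ¬(((p → q) ∨ (q → p)) ∨ □(¬q ∨ (¬p ∧ ¬q))), u
2. ¬((p → q) ∨ (q → p)), u   [¬∨-rule on 1]
3. ¬□(¬q ∨ (¬p ∧ ¬q)), u   [¬∨-rule on 1]
4. ¬(p → q), u   [¬∨-rule on 2]
5. ¬(q → p), u   [¬∨-rule on 2]
6. p, u   [¬→-rule on 4]
7. ¬q, u   [¬→-rule on 4]
8. q, u   [¬→-rule on 5]
9. ¬p, u   [¬→-rule on 5]
Accessibility: uRu
Branch closes: q and ¬q both at u.
Every branch of the negation's tableau closes; the branch above is one of them.

Valid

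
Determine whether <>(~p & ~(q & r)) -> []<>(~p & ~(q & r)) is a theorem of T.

Tableau for the negation ~(<>(~p & ~(q & r)) -> []<>(~p & ~(q & r))):
1. ~(<>(~p & ~(q & r)) -> []<>(~p & ~(q & r))), w0
2. <>(~p & ~(q & r)), w0
3. ~[]<>(~p & ~(q & r)), w0
4. ~p & ~(q & r), w1
5. ~p, w1
6. ~(q & r), w1
7. ~r, w1
8. ~<>(~p & ~(q & r)), w2
9. ~(~p & ~(q & r)), w2
10. q & r, w2
11. q, w2
12. r, w2
Accessibility: w0Rw0, w0Rw1, w0Rw2, w1Rw1, w2Rw2
The negation has an open branch (countermodel exists).

Invalid (countermodel exists)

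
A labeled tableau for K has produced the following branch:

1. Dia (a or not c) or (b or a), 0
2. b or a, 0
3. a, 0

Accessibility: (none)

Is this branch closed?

No world carries both an atom and its negation.

Not closed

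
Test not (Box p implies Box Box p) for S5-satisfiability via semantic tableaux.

Unsatisfiable

1. not (Box p implies Box Box p), u
2. Box p, u   [neg-implies-rule on 1]
3. not Box Box p, u   [neg-implies-rule on 1]
4. p, u   [Box-rule on 2 via uRu]
5. not Box p, v   [neg-Box-rule on 3: fresh world v, uRv]
6. p, v   [Box-rule on 2 via uRv]
7. not p, w   [neg-Box-rule on 5: fresh world w, vRw]
8. p, w   [Box-rule on 2 via uRw]
Accessibility: uRu, uRv, uRw, vRu, vRv, vRw, wRu, wRv, wRw
Branch closes: p and not p both at w.
Every branch closes; the branch above is one of them.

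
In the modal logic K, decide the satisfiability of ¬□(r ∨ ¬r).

1. ¬□(r ∨ ¬r), u
2. ¬(r ∨ ¬r), v   [¬□-rule on 1: fresh world v, uRv]
3. ¬r, v   [¬∨-rule on 2]
4. r, v   [¬∨-rule on 2]
Accessibility: uRv
Branch closes: r and ¬r both at v.
(One branch shown.) All branches close.

Unsatisfiable (every branch closes)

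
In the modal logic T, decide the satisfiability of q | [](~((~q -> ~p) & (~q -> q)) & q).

Satisfiable (open branch found)

1. q | [](~((~q -> ~p) & (~q -> q)) & q), u
2. q, u
Accessibility: uRu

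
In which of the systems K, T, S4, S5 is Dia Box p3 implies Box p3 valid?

S5

S5-tableau for the negation not (Dia Box p3 implies Box p3):
1. not (Dia Box p3 implies Box p3), u
2. Dia Box p3, u   [neg-implies-rule on 1]
3. not Box p3, u   [neg-implies-rule on 1]
4. Box p3, v   [Dia-rule on 2: fresh world v, uRv]
5. p3, u   [Box-rule on 4 via vRu]
6. p3, v   [Box-rule on 4 via vRv]
7. not p3, w   [neg-Box-rule on 3: fresh world w, uRw]
8. p3, w   [Box-rule on 4 via vRw]
Accessibility: uRu, uRv, uRw, vRu, vRv, vRw, wRu, wRv, wRw
Branch closes: p3 and not p3 both at w.
Every branch closes (one shown): valid in S5.
S4-tableau for the negation not (Dia Box p3 implies Box p3):
1. not (Dia Box p3 implies Box p3), u
2. Dia Box p3, u   [neg-implies-rule on 1]
3. not Box p3, u   [neg-implies-rule on 1]
4. Box p3, v   [Dia-rule on 2: fresh world v, uRv]
5. p3, v   [Box-rule on 4 via vRv]
6. not p3, w   [neg-Box-rule on 3: fresh world w, uRw]
Accessibility: uRu, uRv, uRw, vRv, wRw
Complete open branch: countermodel on an S4-frame, so not valid in S4, nor in K, T (the same frame is also a K-frame and a T-frame).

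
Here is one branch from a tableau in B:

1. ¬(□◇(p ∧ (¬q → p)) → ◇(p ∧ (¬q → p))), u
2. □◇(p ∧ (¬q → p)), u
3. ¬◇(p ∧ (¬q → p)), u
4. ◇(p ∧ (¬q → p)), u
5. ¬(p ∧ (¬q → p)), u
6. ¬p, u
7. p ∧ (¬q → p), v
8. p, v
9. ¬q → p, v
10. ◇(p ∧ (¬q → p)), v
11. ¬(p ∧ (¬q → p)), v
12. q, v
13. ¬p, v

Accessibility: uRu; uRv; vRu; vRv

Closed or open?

Both p and ¬p appear at v.

Yes, closed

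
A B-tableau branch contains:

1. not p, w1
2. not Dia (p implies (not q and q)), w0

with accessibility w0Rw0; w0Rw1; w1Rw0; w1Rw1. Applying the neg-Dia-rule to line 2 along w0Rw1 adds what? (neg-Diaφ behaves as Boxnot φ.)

not (p implies (not q and q)), w1

neg-Diaφ behaves as Boxnot φ: propagate the negated body to each accessible world.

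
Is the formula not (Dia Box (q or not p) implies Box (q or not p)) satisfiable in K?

Satisfiable (open branch found)

1. not (Dia Box (q or not p) implies Box (q or not p)), w0
2. Dia Box (q or not p), w0   [neg-implies-rule on 1]
3. not Box (q or not p), w0   [neg-implies-rule on 1]
4. Box (q or not p), w1   [Dia-rule on 2: fresh world w1, w0Rw1]
5. not (q or not p), w2   [neg-Box-rule on 3: fresh world w2, w0Rw2]
6. not q, w2   [neg-or-rule on 5]
7. p, w2   [neg-or-rule on 5]
Accessibility: w0Rw1, w0Rw2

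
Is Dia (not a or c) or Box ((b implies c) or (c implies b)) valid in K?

Valid in K

Tableau for the negation not (Dia (not a or c) or Box ((b implies c) or (c implies b))):
1. not (Dia (not a or c) or Box ((b implies c) or (c implies b))), u
2. not Dia (not a or c), u
3. not Box ((b implies c) or (c implies b)), u
4. not ((b implies c) or (c implies b)), v
5. not (b implies c), v
6. not (c implies b), v
7. b, v
8. not c, v
9. c, v
10. not b, v
Accessibility: uRv
Branch closes: c and not c both at v.
All branches of the negation close; one closing branch shown above.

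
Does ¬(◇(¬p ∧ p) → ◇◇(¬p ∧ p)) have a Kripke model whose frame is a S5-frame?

No, unsatisfiable

1. ¬(◇(¬p ∧ p) → ◇◇(¬p ∧ p)), w0
2. ◇(¬p ∧ p), w0
3. ¬◇◇(¬p ∧ p), w0
4. ¬◇(¬p ∧ p), w0
5. ¬(¬p ∧ p), w0
6. ¬p, w0
7. ¬p ∧ p, w1
8. ¬p, w1
9. p, w1
Accessibility: w0Rw0, w0Rw1, w1Rw0, w1Rw1
Branch closes: p and ¬p both at w1.
Every branch closes; the branch above is one of them.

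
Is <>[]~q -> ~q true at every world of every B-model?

Valid in B

Tableau for the negation ~(<>[]~q -> ~q):
1. ~(<>[]~q -> ~q), 0
2. <>[]~q, 0
3. q, 0
4. []~q, 1
5. ~q, 0
Accessibility: 0R0, 0R1, 1R0, 1R1
Branch closes: q and ~q both at 0.
Every branch of the negation's tableau closes; the branch above is one of them.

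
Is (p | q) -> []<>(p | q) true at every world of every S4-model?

Not valid

Tableau for the negation ~((p | q) -> []<>(p | q)):
1. ~((p | q) -> []<>(p | q)), 0
2. p | q, 0
3. ~[]<>(p | q), 0
4. q, 0
5. ~<>(p | q), 1
6. ~(p | q), 1
7. ~p, 1
8. ~q, 1
Accessibility: 0R0, 0R1, 1R1
The negation has an open branch (countermodel exists).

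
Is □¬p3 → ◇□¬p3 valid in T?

Valid

Tableau for the negation ¬(□¬p3 → ◇□¬p3):
1. ¬(□¬p3 → ◇□¬p3), w0
2. □¬p3, w0
3. ¬◇□¬p3, w0
4. ¬p3, w0
5. ¬□¬p3, w0
6. p3, w1
7. ¬p3, w1
Accessibility: w0Rw0, w0Rw1, w1Rw1
Branch closes: p3 and ¬p3 both at w1.
Every branch of the negation's tableau closes; the branch above is one of them.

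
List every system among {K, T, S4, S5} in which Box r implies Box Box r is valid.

T-tableau for the negation not (Box r implies Box Box r):
1. not (Box r implies Box Box r), w0
2. Box r, w0   [neg-implies-rule on 1]
3. not Box Box r, w0   [neg-implies-rule on 1]
4. r, w0   [Box-rule on 2 via w0Rw0]
5. not Box r, w1   [neg-Box-rule on 3: fresh world w1, w0Rw1]
6. r, w1   [Box-rule on 2 via w0Rw1]
7. not r, w2   [neg-Box-rule on 5: fresh world w2, w1Rw2]
Accessibility: w0Rw0, w0Rw1, w1Rw1, w1Rw2, w2Rw2
Complete open branch: countermodel on a T-frame, so not valid in T, nor in K (the same frame is also a K-frame).
S4-tableau for the negation not (Box r implies Box Box r):
1. not (Box r implies Box Box r), w0
2. Box r, w0   [neg-implies-rule on 1]
3. not Box Box r, w0   [neg-implies-rule on 1]
4. r, w0   [Box-rule on 2 via w0Rw0]
5. not Box r, w1   [neg-Box-rule on 3: fresh world w1, w0Rw1]
6. r, w1   [Box-rule on 2 via w0Rw1]
7. not r, w2   [neg-Box-rule on 5: fresh world w2, w1Rw2]
8. r, w2   [Box-rule on 2 via w0Rw2]
Accessibility: w0Rw0, w0Rw1, w0Rw2, w1Rw1, w1Rw2, w2Rw2
Branch closes: r and not r both at w2.
Every branch closes (one shown): valid in S4, hence also in S5 (every theorem of S4 is a theorem of S5).

S4, S5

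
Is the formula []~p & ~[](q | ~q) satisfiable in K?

No, unsatisfiable

1. []~p & ~[](q | ~q), w0
2. []~p, w0   [&-rule on 1]
3. ~[](q | ~q), w0   [&-rule on 1]
4. ~(q | ~q), w1   [~[]-rule on 3: fresh world w1, w0Rw1]
5. ~q, w1   [~|-rule on 4]
6. q, w1   [~|-rule on 4]
Accessibility: w0Rw1
Branch closes: q and ~q both at w1.
Every branch closes; the branch above is one of them.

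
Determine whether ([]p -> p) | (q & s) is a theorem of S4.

Valid

Tableau for the negation ~(([]p -> p) | (q & s)):
1. ~(([]p -> p) | (q & s)), 0
2. ~([]p -> p), 0
3. ~(q & s), 0
4. []p, 0
5. ~p, 0
6. p, 0
Accessibility: 0R0
Branch closes: p and ~p both at 0.
Every branch of the negation's tableau closes; the branch above is one of them.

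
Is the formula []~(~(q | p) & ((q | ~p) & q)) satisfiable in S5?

Satisfiable (open branch found)

1. []~(~(q | p) & ((q | ~p) & q)), 0
2. ~(~(q | p) & ((q | ~p) & q)), 0
3. ~((q | ~p) & q), 0
4. ~q, 0
Accessibility: 0R0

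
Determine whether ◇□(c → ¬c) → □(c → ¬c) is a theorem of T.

Invalid (countermodel exists)

Tableau for the negation ¬(◇□(c → ¬c) → □(c → ¬c)):
1. ¬(◇□(c → ¬c) → □(c → ¬c)), u
2. ◇□(c → ¬c), u
3. ¬□(c → ¬c), u
4. □(c → ¬c), v
5. c → ¬c, v
6. ¬c, v
7. ¬(c → ¬c), w
8. c, w
Accessibility: uRu, uRv, uRw, vRv, wRw
The negation has an open branch (countermodel exists).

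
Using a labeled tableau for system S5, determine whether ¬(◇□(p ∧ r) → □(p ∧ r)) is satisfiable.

1. ¬(◇□(p ∧ r) → □(p ∧ r)), w0
2. ◇□(p ∧ r), w0
3. ¬□(p ∧ r), w0
4. □(p ∧ r), w1
5. p ∧ r, w0
6. p, w0
7. r, w0
8. p ∧ r, w1
9. p, w1
10. r, w1
11. ¬(p ∧ r), w2
12. p ∧ r, w2
13. p, w2
14. r, w2
15. ¬r, w2
Accessibility: w0Rw0, w0Rw1, w0Rw2, w1Rw0, w1Rw1, w1Rw2, w2Rw0, w2Rw1, w2Rw2
Branch closes: r and ¬r both at w2.
All branches of the tableau close; one closing branch shown above.

Unsatisfiable (every branch closes)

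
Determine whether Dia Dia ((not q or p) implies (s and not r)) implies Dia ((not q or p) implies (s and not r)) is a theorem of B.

Tableau for the negation not (Dia Dia ((not q or p) implies (s and not r)) implies Dia ((not q or p) implies (s and not r))):
1. not (Dia Dia ((not q or p) implies (s and not r)) implies Dia ((not q or p) implies (s and not r))), w0
2. Dia Dia ((not q or p) implies (s and not r)), w0
3. not Dia ((not q or p) implies (s and not r)), w0
4. not ((not q or p) implies (s and not r)), w0
5. not q or p, w0
6. not (s and not r), w0
7. p, w0
8. r, w0
9. Dia ((not q or p) implies (s and not r)), w1
10. not ((not q or p) implies (s and not r)), w1
11. not q or p, w1
12. not (s and not r), w1
13. p, w1
14. r, w1
15. (not q or p) implies (s and not r), w2
16. s and not r, w2
17. s, w2
18. not r, w2
Accessibility: w0Rw0, w0Rw1, w1Rw0, w1Rw1, w1Rw2, w2Rw1, w2Rw2
The negation has an open branch (countermodel exists).

Invalid (countermodel exists)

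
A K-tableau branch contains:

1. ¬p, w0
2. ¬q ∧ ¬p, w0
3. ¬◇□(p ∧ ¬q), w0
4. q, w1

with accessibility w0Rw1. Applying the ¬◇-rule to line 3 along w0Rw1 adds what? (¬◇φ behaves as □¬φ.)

¬□(p ∧ ¬q), w1

¬◇φ behaves as □¬φ: propagate the negated body to each accessible world.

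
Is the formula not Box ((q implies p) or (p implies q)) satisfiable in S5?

1. not Box ((q implies p) or (p implies q)), w0
2. not ((q implies p) or (p implies q)), w1
3. not (q implies p), w1
4. not (p implies q), w1
5. q, w1
6. not p, w1
7. p, w1
8. not q, w1
Accessibility: w0Rw0, w0Rw1, w1Rw0, w1Rw1
Branch closes: p and not p both at w1.
(One branch shown.) All branches close.

Unsatisfiable (every branch closes)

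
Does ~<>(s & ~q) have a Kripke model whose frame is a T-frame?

1. ~<>(s & ~q), 0
2. ~(s & ~q), 0
3. q, 0
Accessibility: 0R0

Yes, satisfiable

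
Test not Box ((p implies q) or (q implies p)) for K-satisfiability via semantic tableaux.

Unsatisfiable

1. not Box ((p implies q) or (q implies p)), w0
2. not ((p implies q) or (q implies p)), w1
3. not (p implies q), w1
4. not (q implies p), w1
5. p, w1
6. not q, w1
7. q, w1
8. not p, w1
Accessibility: w0Rw1
Branch closes: q and not q both at w1.
All branches of the tableau close; one closing branch shown above.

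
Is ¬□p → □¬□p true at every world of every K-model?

Tableau for the negation ¬(¬□p → □¬□p):
1. ¬(¬□p → □¬□p), w0
2. ¬□p, w0
3. ¬□¬□p, w0
4. ¬p, w1
5. □p, w2
Accessibility: w0Rw1, w0Rw2
The negation has an open branch (countermodel exists).

Invalid (countermodel exists)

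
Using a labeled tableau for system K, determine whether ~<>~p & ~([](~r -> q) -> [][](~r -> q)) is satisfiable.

Satisfiable (open branch found)

1. ~<>~p & ~([](~r -> q) -> [][](~r -> q)), w0
2. ~<>~p, w0
3. ~([](~r -> q) -> [][](~r -> q)), w0
4. [](~r -> q), w0
5. ~[][](~r -> q), w0
6. ~[](~r -> q), w1
7. p, w1
8. ~r -> q, w1
9. q, w1
10. ~(~r -> q), w2
11. ~r, w2
12. ~q, w2
Accessibility: w0Rw1, w1Rw2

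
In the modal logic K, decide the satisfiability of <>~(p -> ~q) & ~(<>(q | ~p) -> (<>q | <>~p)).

Unsatisfiable

1. <>~(p -> ~q) & ~(<>(q | ~p) -> (<>q | <>~p)), w0
2. <>~(p -> ~q), w0
3. ~(<>(q | ~p) -> (<>q | <>~p)), w0
4. <>(q | ~p), w0
5. ~(<>q | <>~p), w0
6. ~<>q, w0
7. ~<>~p, w0
8. ~(p -> ~q), w1
9. p, w1
10. q, w1
11. ~q, w1
Accessibility: w0Rw1
Branch closes: q and ~q both at w1.
All branches of the tableau close; one closing branch shown above.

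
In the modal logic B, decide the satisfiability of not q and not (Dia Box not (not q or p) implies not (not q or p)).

No, unsatisfiable

1. not q and not (Dia Box not (not q or p) implies not (not q or p)), w0
2. not q, w0
3. not (Dia Box not (not q or p) implies not (not q or p)), w0
4. Dia Box not (not q or p), w0
5. not q or p, w0
6. p, w0
7. Box not (not q or p), w1
8. not (not q or p), w0
9. q, w0
10. not p, w0
Accessibility: w0Rw0, w0Rw1, w1Rw0, w1Rw1
Branch closes: q and not q both at w0.
Every branch closes; the branch above is one of them.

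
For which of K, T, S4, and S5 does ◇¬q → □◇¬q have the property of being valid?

S5-tableau for the negation ¬(◇¬q → □◇¬q):
1. ¬(◇¬q → □◇¬q), w0
2. ◇¬q, w0
3. ¬□◇¬q, w0
4. ¬q, w1
5. ¬◇¬q, w2
6. q, w0
7. q, w1
Accessibility: w0Rw0, w0Rw1, w0Rw2, w1Rw0, w1Rw1, w1Rw2, w2Rw0, w2Rw1, w2Rw2
Branch closes: q and ¬q both at w1.
Every branch closes (one shown): valid in S5.
S4-tableau for the negation ¬(◇¬q → □◇¬q):
1. ¬(◇¬q → □◇¬q), w0
2. ◇¬q, w0
3. ¬□◇¬q, w0
4. ¬q, w1
5. ¬◇¬q, w2
6. q, w2
Accessibility: w0Rw0, w0Rw1, w0Rw2, w1Rw1, w2Rw2
Complete open branch: countermodel on an S4-frame, so not valid in S4, nor in K, T (the same frame is also a K-frame and a T-frame).

S5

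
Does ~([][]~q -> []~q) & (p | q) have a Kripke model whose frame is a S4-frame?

1. ~([][]~q -> []~q) & (p | q), u
2. ~([][]~q -> []~q), u
3. p | q, u
4. [][]~q, u
5. ~[]~q, u
6. []~q, u
7. ~q, u
8. p, u
9. q, v
10. []~q, v
11. ~q, v
Accessibility: uRu, uRv, vRv
Branch closes: q and ~q both at v.
All branches of the tableau close; one closing branch shown above.

Unsatisfiable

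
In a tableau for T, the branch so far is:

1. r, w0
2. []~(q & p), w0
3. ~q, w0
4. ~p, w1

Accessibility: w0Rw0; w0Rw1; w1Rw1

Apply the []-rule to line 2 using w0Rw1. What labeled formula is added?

~(q & p), w1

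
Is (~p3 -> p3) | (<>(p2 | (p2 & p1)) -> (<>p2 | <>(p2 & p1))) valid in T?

Yes, valid

Tableau for the negation ~((~p3 -> p3) | (<>(p2 | (p2 & p1)) -> (<>p2 | <>(p2 & p1)))):
1. ~((~p3 -> p3) | (<>(p2 | (p2 & p1)) -> (<>p2 | <>(p2 & p1)))), u
2. ~(~p3 -> p3), u   [~|-rule on 1]
3. ~(<>(p2 | (p2 & p1)) -> (<>p2 | <>(p2 & p1))), u   [~|-rule on 1]
4. ~p3, u   [~->-rule on 2]
5. <>(p2 | (p2 & p1)), u   [~->-rule on 3]
6. ~(<>p2 | <>(p2 & p1)), u   [~->-rule on 3]
7. ~<>p2, u   [~|-rule on 6]
8. ~<>(p2 & p1), u   [~|-rule on 6]
9. ~p2, u   [~<>-rule on 7 via uRu]
10. ~(p2 & p1), u   [~<>-rule on 8 via uRu]
11. ~p1, u   [~&-rule on 10 (branches; this branch)]
12. p2 | (p2 & p1), v   [<>-rule on 5: fresh world v, uRv]
13. ~p2, v   [~<>-rule on 7 via uRv]
14. ~(p2 & p1), v   [~<>-rule on 8 via uRv]
15. p2 & p1, v   [|-rule on 12 (branches; this branch)]
16. p2, v   [&-rule on 15]
17. p1, v   [&-rule on 15]
Accessibility: uRu, uRv, vRv
Branch closes: p2 and ~p2 both at v.
All branches of the negation close; one closing branch shown above.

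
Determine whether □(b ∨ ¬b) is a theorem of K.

Tableau for the negation ¬□(b ∨ ¬b):
1. ¬□(b ∨ ¬b), u
2. ¬(b ∨ ¬b), v
3. ¬b, v
4. b, v
Accessibility: uRv
Branch closes: b and ¬b both at v.
All branches of the negation close; one closing branch shown above.

Valid in K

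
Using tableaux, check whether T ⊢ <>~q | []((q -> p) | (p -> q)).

Tableau for the negation ~(<>~q | []((q -> p) | (p -> q))):
1. ~(<>~q | []((q -> p) | (p -> q))), u
2. ~<>~q, u
3. ~[]((q -> p) | (p -> q)), u
4. q, u
5. ~((q -> p) | (p -> q)), v
6. ~(q -> p), v
7. ~(p -> q), v
8. q, v
9. ~p, v
10. p, v
11. ~q, v
Accessibility: uRu, uRv, vRv
Branch closes: p and ~p both at v.
Every branch of the negation's tableau closes; the branch above is one of them.

Valid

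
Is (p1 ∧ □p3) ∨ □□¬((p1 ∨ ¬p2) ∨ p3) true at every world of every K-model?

No, not valid

Tableau for the negation ¬((p1 ∧ □p3) ∨ □□¬((p1 ∨ ¬p2) ∨ p3)):
1. ¬((p1 ∧ □p3) ∨ □□¬((p1 ∨ ¬p2) ∨ p3)), w0
2. ¬(p1 ∧ □p3), w0
3. ¬□□¬((p1 ∨ ¬p2) ∨ p3), w0
4. ¬□p3, w0
5. ¬□¬((p1 ∨ ¬p2) ∨ p3), w1
6. ¬p3, w2
7. (p1 ∨ ¬p2) ∨ p3, w3
8. p3, w3
Accessibility: w0Rw1, w0Rw2, w1Rw3
The negation has an open branch (countermodel exists).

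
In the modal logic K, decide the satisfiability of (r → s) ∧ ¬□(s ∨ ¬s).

No, unsatisfiable

1. (r → s) ∧ ¬□(s ∨ ¬s), w0
2. r → s, w0
3. ¬□(s ∨ ¬s), w0
4. s, w0
5. ¬(s ∨ ¬s), w1
6. ¬s, w1
7. s, w1
Accessibility: w0Rw1
Branch closes: s and ¬s both at w1.
Every branch closes; the branch above is one of them.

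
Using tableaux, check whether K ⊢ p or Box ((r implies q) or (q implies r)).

Tableau for the negation not (p or Box ((r implies q) or (q implies r))):
1. not (p or Box ((r implies q) or (q implies r))), u
2. not p, u
3. not Box ((r implies q) or (q implies r)), u
4. not ((r implies q) or (q implies r)), v
5. not (r implies q), v
6. not (q implies r), v
7. r, v
8. not q, v
9. q, v
10. not r, v
Accessibility: uRv
Branch closes: q and not q both at v.
Every branch of the negation's tableau closes; the branch above is one of them.

Yes, valid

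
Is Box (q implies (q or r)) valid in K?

Valid

Tableau for the negation not Box (q implies (q or r)):
1. not Box (q implies (q or r)), w0
2. not (q implies (q or r)), w1
3. q, w1
4. not (q or r), w1
5. not q, w1
6. not r, w1
Accessibility: w0Rw1
Branch closes: q and not q both at w1.
Every branch of the negation's tableau closes; the branch above is one of them.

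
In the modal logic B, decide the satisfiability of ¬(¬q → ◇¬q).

Unsatisfiable

1. ¬(¬q → ◇¬q), w0
2. ¬q, w0   [¬→-rule on 1]
3. ¬◇¬q, w0   [¬→-rule on 1]
4. q, w0   [¬◇-rule on 3 via w0Rw0]
Accessibility: w0Rw0
Branch closes: q and ¬q both at w0.
All branches of the tableau close; one closing branch shown above.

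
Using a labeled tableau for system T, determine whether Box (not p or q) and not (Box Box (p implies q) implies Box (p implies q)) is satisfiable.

Unsatisfiable (every branch closes)

1. Box (not p or q) and not (Box Box (p implies q) implies Box (p implies q)), u
2. Box (not p or q), u   [and-rule on 1]
3. not (Box Box (p implies q) implies Box (p implies q)), u   [and-rule on 1]
4. Box Box (p implies q), u   [neg-implies-rule on 3]
5. not Box (p implies q), u   [neg-implies-rule on 3]
6. not p or q, u   [Box-rule on 2 via uRu]
7. Box (p implies q), u   [Box-rule on 4 via uRu]
8. p implies q, u   [Box-rule on 7 via uRu]
9. q, u   [or-rule on 6 (branches; this branch)]
10. not (p implies q), v   [neg-Box-rule on 5: fresh world v, uRv]
11. p, v   [neg-implies-rule on 10]
12. not q, v   [neg-implies-rule on 10]
13. not p or q, v   [Box-rule on 2 via uRv]
14. Box (p implies q), v   [Box-rule on 4 via uRv]
15. p implies q, v   [Box-rule on 7 via uRv]
16. q, v   [or-rule on 13 (branches; this branch)]
Accessibility: uRu, uRv, vRv
Branch closes: q and not q both at v.
Every branch closes; the branch above is one of them.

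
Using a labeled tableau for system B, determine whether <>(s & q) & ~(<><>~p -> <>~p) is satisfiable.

Yes, satisfiable

1. <>(s & q) & ~(<><>~p -> <>~p), w0
2. <>(s & q), w0
3. ~(<><>~p -> <>~p), w0
4. <><>~p, w0
5. ~<>~p, w0
6. p, w0
7. s & q, w1
8. s, w1
9. q, w1
10. p, w1
11. <>~p, w2
12. p, w2
13. ~p, w3
Accessibility: w0Rw0, w0Rw1, w0Rw2, w1Rw0, w1Rw1, w2Rw0, w2Rw2, w2Rw3, w3Rw2, w3Rw3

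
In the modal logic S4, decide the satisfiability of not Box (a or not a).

Unsatisfiable (every branch closes)

1. not Box (a or not a), u
2. not (a or not a), v
3. not a, v
4. a, v
Accessibility: uRu, uRv, vRv
Branch closes: a and not a both at v.
(One branch shown.) All branches close.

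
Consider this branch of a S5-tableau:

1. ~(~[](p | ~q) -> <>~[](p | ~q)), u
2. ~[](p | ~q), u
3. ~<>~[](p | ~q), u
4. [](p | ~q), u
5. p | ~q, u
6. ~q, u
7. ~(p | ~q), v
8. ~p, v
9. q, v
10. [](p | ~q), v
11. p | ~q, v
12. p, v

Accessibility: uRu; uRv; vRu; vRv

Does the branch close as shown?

Both p and ~p appear at v.

Closed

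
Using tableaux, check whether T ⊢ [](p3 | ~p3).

Valid

Tableau for the negation ~[](p3 | ~p3):
1. ~[](p3 | ~p3), u
2. ~(p3 | ~p3), v
3. ~p3, v
4. p3, v
Accessibility: uRu, uRv, vRv
Branch closes: p3 and ~p3 both at v.
Every branch of the negation's tableau closes; the branch above is one of them.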